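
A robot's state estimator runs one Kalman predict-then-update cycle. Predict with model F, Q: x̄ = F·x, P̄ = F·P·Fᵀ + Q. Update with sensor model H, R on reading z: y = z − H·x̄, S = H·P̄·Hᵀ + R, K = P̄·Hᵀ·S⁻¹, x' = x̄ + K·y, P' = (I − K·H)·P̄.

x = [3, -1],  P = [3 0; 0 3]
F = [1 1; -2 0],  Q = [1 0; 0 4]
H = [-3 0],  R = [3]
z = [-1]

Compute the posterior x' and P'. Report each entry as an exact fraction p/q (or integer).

x̄ = F·x = [2, -6]
P̄ = F·P·Fᵀ + Q = [7 -6; -6 16]
y = z − H·x̄ = [5]
S = H·P̄·Hᵀ + R = [66]
K = P̄·Hᵀ·S⁻¹ = [-7/22; 3/11]
x' = x̄ + K·y = [9/22, -51/11]
P' = (I − K·H)·P̄ = [7/22 -3/11; -3/11 122/11]

x' = [9/22, -51/11]
P' = [7/22 -3/11; -3/11 122/11]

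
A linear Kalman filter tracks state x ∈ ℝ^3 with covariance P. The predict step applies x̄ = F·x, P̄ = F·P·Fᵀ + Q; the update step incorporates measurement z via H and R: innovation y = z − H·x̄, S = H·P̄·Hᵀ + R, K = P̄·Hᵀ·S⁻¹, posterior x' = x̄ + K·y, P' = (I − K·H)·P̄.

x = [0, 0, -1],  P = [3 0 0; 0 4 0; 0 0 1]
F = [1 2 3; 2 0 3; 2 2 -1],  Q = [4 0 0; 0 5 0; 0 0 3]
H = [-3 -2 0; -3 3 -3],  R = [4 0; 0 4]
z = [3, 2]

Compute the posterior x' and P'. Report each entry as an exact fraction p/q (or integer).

x̄ = F·x = [-3, -3, 1]
P̄ = F·P·Fᵀ + Q = [32 15 19; 15 26 9; 19 9 32]
y = z − H·x̄ = [-12, 5]
S = H·P̄·Hᵀ + R = [576 312; 312 724]
K = P̄·Hᵀ·S⁻¹ = [-799/4440 -53/740; -3605/15984 281/2664; -1249/26640 -683/4440]
x' = x̄ + K·y = [-887/740, 623/2664, 3523/4440]
P' = (I − K·H)·P̄ = [1177/740 -1799/888 -5211/1480; -1799/888 55783/15984 28639/5328; -5211/1480 28639/5328 80819/8880]

x' = [-887/740, 623/2664, 3523/4440]
P' = [1177/740 -1799/888 -5211/1480; -1799/888 55783/15984 28639/5328; -5211/1480 28639/5328 80819/8880]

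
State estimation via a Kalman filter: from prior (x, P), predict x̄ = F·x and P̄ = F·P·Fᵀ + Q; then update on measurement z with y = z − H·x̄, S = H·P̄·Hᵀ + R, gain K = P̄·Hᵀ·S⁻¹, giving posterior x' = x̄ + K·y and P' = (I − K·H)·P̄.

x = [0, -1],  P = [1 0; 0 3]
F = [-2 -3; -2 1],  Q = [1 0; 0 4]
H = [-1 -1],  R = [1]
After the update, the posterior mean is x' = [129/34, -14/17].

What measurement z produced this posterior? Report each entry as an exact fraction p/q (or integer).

x̄ = F·x = [3, -1]
P̄ = F·P·Fᵀ + Q = [32 -5; -5 11]
S = H·P̄·Hᵀ + R = [34]
K = P̄·Hᵀ·S⁻¹ = [-27/34; -3/17]
x' − x̄ = [27/34, 3/17] = K·y
y = (KᵀK)⁻¹·Kᵀ·(x' − x̄) = [-1]
z = y + H·x̄ = [-1] + [-2] = [-3]

z = [-3]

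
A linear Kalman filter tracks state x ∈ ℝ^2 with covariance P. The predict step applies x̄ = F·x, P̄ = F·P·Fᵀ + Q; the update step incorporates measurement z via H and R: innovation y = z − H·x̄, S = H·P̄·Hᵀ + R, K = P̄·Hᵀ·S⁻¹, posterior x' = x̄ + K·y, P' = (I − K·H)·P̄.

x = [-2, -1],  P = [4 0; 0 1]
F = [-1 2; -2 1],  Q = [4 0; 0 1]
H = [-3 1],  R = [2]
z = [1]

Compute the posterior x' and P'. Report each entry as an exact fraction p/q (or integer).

x̄ = F·x = [0, 3]
P̄ = F·P·Fᵀ + Q = [12 10; 10 18]
y = z − H·x̄ = [-2]
S = H·P̄·Hᵀ + R = [68]
K = P̄·Hᵀ·S⁻¹ = [-13/34; -3/17]
x' = x̄ + K·y = [13/17, 57/17]
P' = (I − K·H)·P̄ = [35/17 92/17; 92/17 270/17]

x' = [13/17, 57/17]
P' = [35/17 92/17; 92/17 270/17]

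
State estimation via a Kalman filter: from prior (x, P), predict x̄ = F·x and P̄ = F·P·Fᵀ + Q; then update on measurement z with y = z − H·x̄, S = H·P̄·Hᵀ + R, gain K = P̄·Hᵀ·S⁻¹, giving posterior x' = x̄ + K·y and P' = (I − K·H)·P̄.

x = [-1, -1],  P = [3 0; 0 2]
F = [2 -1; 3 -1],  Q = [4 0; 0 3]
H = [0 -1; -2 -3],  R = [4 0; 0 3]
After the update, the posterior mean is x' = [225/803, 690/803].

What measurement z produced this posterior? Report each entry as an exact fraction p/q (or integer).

x̄ = F·x = [-1, -2]
P̄ = F·P·Fᵀ + Q = [18 20; 20 32]
S = H·P̄·Hᵀ + R = [36 136; 136 603]
K = P̄·Hᵀ·S⁻¹ = [249/803 -184/803; -200/803 -136/803]
x' − x̄ = [1028/803, 2296/803] = K·y
y = (KᵀK)⁻¹·Kᵀ·(x' − x̄) = [-4, -11]
z = y + H·x̄ = [-4, -11] + [2, 8] = [-2, -3]

z = [-2, -3]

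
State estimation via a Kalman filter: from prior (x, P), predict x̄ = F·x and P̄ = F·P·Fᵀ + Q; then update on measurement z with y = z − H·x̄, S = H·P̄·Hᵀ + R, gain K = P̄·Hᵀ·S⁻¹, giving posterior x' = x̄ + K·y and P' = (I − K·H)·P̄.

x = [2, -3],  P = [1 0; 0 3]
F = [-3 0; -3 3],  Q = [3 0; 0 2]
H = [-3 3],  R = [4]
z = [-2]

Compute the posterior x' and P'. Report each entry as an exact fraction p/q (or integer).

x' = [-1977/292, -2205/292]
P' = [3423/292 3411/292; 3411/292 3527/292]

x̄ = F·x = [-6, -15]
P̄ = F·P·Fᵀ + Q = [12 9; 9 38]
y = z − H·x̄ = [25]
S = H·P̄·Hᵀ + R = [292]
K = P̄·Hᵀ·S⁻¹ = [-9/292; 87/292]
x' = x̄ + K·y = [-1977/292, -2205/292]
P' = (I − K·H)·P̄ = [3423/292 3411/292; 3411/292 3527/292]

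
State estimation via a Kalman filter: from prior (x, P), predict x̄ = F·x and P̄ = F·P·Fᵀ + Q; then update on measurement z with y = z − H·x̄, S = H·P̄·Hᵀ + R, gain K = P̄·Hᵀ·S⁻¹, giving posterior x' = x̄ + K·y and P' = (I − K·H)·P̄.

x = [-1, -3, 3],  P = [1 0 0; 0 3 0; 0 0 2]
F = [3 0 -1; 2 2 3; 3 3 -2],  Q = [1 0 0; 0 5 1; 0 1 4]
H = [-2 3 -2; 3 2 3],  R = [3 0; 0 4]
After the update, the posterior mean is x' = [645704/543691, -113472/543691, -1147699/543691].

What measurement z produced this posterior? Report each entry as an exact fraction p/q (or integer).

x̄ = F·x = [-6, 1, -18]
P̄ = F·P·Fᵀ + Q = [12 0 13; 0 39 13; 13 13 48]
S = H·P̄·Hᵀ + R = [542 -217; -217 1090]
K = P̄·Hᵀ·S⁻¹ = [-38225/543691 29800/543691; 124579/543691 83161/543691; -45117/543691 95267/543691]
x' − x̄ = [3907850/543691, -657163/543691, 8638739/543691] = K·y
y = (KᵀK)⁻¹·Kᵀ·(x' − x̄) = [-50, 67]
z = y + H·x̄ = [-50, 67] + [51, -70] = [1, -3]

z = [1, -3]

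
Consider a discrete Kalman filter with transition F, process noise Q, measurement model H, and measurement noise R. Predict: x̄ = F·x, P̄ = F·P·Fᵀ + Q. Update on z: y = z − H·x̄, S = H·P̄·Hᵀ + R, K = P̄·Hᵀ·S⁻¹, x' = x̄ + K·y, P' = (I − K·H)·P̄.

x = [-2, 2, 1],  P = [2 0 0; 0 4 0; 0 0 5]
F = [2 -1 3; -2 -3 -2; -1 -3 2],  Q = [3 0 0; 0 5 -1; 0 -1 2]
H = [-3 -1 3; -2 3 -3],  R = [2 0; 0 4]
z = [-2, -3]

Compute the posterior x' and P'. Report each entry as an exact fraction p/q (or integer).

x' = [-291699/170969, -1149278/170969, -783415/170969]
P' = [914716/170969 2215558/170969 1643070/170969; 2215558/170969 5616233/170969 4118693/170969; 1643070/170969 4118693/170969 3053741/170969]

x̄ = F·x = [-3, -4, -2]
P̄ = F·P·Fᵀ + Q = [60 -26 38; -26 69 19; 38 19 60]
y = z − H·x̄ = [-9, -3]
S = H·P̄·Hᵀ + R = [197 137; 137 1831]
K = P̄·Hᵀ·S⁻¹ = [-15248/170969 -27992/170969; 46586/170969 15376/170969; 56660/170969 -22821/170969]
x' = x̄ + K·y = [-291699/170969, -1149278/170969, -783415/170969]
P' = (I − K·H)·P̄ = [914716/170969 2215558/170969 1643070/170969; 2215558/170969 5616233/170969 4118693/170969; 1643070/170969 4118693/170969 3053741/170969]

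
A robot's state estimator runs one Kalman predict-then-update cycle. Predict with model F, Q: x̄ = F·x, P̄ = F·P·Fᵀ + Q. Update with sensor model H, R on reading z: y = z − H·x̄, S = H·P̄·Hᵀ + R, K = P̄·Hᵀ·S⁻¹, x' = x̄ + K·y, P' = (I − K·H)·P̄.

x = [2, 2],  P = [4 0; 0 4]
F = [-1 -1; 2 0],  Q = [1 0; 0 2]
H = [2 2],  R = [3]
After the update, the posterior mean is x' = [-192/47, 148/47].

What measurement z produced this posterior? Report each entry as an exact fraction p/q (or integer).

z = [-2]

x̄ = F·x = [-4, 4]
P̄ = F·P·Fᵀ + Q = [9 -8; -8 18]
S = H·P̄·Hᵀ + R = [47]
K = P̄·Hᵀ·S⁻¹ = [2/47; 20/47]
x' − x̄ = [-4/47, -40/47] = K·y
y = (KᵀK)⁻¹·Kᵀ·(x' − x̄) = [-2]
z = y + H·x̄ = [-2] + [0] = [-2]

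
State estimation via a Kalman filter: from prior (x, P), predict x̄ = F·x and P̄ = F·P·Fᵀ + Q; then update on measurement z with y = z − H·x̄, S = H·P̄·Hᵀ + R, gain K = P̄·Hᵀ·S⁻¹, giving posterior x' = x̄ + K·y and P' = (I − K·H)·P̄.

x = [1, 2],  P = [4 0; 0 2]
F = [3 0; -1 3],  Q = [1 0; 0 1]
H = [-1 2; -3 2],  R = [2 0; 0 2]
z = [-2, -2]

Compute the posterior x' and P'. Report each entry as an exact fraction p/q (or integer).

x' = [1599/3202, -671/1601]
P' = [2865/3202 1408/1601; 1408/1601 1779/1601]

x̄ = F·x = [3, 5]
P̄ = F·P·Fᵀ + Q = [37 -12; -12 23]
y = z − H·x̄ = [-9, -3]
S = H·P̄·Hᵀ + R = [179 299; 299 571]
K = P̄·Hᵀ·S⁻¹ = [2767/6404 -2963/6404; 1075/1601 -333/1601]
x' = x̄ + K·y = [1599/3202, -671/1601]
P' = (I − K·H)·P̄ = [2865/3202 1408/1601; 1408/1601 1779/1601]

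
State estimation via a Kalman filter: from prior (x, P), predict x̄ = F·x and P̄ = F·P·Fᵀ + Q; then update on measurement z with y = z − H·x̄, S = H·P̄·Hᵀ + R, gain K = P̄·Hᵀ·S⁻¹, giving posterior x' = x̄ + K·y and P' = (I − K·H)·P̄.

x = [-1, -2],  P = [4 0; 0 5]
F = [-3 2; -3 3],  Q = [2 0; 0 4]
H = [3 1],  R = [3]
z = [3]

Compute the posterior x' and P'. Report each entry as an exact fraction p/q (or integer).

x' = [577/503, -471/1006]
P' = [374/503 -762/503; -762/503 5421/1006]

x̄ = F·x = [-1, -3]
P̄ = F·P·Fᵀ + Q = [58 66; 66 85]
y = z − H·x̄ = [9]
S = H·P̄·Hᵀ + R = [1006]
K = P̄·Hᵀ·S⁻¹ = [120/503; 283/1006]
x' = x̄ + K·y = [577/503, -471/1006]
P' = (I − K·H)·P̄ = [374/503 -762/503; -762/503 5421/1006]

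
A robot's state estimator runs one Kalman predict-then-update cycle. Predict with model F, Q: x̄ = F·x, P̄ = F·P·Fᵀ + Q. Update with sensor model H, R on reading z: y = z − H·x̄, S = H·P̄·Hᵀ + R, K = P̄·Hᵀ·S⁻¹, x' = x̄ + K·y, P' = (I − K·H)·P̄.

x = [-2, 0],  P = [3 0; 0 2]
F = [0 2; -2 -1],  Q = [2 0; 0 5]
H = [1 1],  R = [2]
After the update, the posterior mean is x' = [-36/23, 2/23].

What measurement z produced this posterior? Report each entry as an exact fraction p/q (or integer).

x̄ = F·x = [0, 4]
P̄ = F·P·Fᵀ + Q = [10 -4; -4 19]
S = H·P̄·Hᵀ + R = [23]
K = P̄·Hᵀ·S⁻¹ = [6/23; 15/23]
x' − x̄ = [-36/23, -90/23] = K·y
y = (KᵀK)⁻¹·Kᵀ·(x' − x̄) = [-6]
z = y + H·x̄ = [-6] + [4] = [-2]

z = [-2]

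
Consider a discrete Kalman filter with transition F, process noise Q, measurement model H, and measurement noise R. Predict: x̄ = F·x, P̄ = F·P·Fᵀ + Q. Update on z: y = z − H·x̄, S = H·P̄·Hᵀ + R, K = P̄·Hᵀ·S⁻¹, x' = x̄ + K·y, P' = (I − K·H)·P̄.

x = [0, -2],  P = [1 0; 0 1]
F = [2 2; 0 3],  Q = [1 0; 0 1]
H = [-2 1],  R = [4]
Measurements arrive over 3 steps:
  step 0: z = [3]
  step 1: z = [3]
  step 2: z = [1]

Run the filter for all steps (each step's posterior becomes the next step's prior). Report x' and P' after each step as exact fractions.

step 0: x' = [-58/13, -79/13], P' = [45/13 66/13; 66/13 128/13]
step 1: x' = [-4226/1493, -2885/1493], P' = [11205/1493 17202/1493; 17202/1493 29752/1493]
step 2: x' = [108442/72017, 1517689/360085], P' = [537153/72017 814986/72017; 814986/72017 6973112/360085]

step 0: x̄ = F·x = [-4, -6]
step 0: P̄ = F·P·Fᵀ + Q = [9 6; 6 10]
step 0: y = z − H·x̄ = [1]
step 0: S = H·P̄·Hᵀ + R = [26]
step 0: K = P̄·Hᵀ·S⁻¹ = [-6/13; -1/13]
step 0: x' = x̄ + K·y = [-58/13, -79/13]
step 0: P' = (I − K·H)·P̄ = [45/13 66/13; 66/13 128/13]
step 1: x̄ = F·x = [-274/13, -237/13]
step 1: P̄ = F·P·Fᵀ + Q = [1233/13 1164/13; 1164/13 1165/13]
step 1: y = z − H·x̄ = [-272/13]
step 1: S = H·P̄·Hᵀ + R = [1493/13]
step 1: K = P̄·Hᵀ·S⁻¹ = [-1302/1493; -1163/1493]
step 1: x' = x̄ + K·y = [-4226/1493, -2885/1493]
step 1: P' = (I − K·H)·P̄ = [11205/1493 17202/1493; 17202/1493 29752/1493]
step 2: x̄ = F·x = [-14222/1493, -8655/1493]
step 2: P̄ = F·P·Fᵀ + Q = [302937/1493 281724/1493; 281724/1493 269261/1493]
step 2: y = z − H·x̄ = [-18296/1493]
step 2: S = H·P̄·Hᵀ + R = [360085/1493]
step 2: K = P̄·Hᵀ·S⁻¹ = [-64830/72017; -294187/360085]
step 2: x' = x̄ + K·y = [108442/72017, 1517689/360085]
step 2: P' = (I − K·H)·P̄ = [537153/72017 814986/72017; 814986/72017 6973112/360085]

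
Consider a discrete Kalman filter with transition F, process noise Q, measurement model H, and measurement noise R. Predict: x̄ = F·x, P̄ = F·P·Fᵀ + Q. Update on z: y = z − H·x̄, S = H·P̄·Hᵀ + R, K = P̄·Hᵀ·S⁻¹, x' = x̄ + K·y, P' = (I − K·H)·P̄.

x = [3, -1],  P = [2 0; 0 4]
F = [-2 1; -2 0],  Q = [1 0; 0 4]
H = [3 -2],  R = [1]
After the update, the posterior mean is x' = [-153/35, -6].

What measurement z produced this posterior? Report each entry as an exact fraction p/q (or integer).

x̄ = F·x = [-7, -6]
P̄ = F·P·Fᵀ + Q = [13 8; 8 12]
S = H·P̄·Hᵀ + R = [70]
K = P̄·Hᵀ·S⁻¹ = [23/70; 0]
x' − x̄ = [92/35, 0] = K·y
y = (KᵀK)⁻¹·Kᵀ·(x' − x̄) = [8]
z = y + H·x̄ = [8] + [-9] = [-1]

z = [-1]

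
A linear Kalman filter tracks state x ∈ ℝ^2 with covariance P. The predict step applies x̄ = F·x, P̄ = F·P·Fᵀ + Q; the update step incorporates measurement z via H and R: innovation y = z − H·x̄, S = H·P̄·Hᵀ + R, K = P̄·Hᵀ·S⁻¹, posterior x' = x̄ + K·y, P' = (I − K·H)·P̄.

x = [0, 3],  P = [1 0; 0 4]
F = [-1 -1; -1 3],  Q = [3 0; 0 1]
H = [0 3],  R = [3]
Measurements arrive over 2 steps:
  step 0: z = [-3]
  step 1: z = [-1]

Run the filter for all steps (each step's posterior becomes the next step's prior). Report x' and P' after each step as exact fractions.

step 0: x̄ = F·x = [-3, 9]
step 0: P̄ = F·P·Fᵀ + Q = [8 -11; -11 38]
step 0: y = z − H·x̄ = [-30]
step 0: S = H·P̄·Hᵀ + R = [345]
step 0: K = P̄·Hᵀ·S⁻¹ = [-11/115; 38/115]
step 0: x' = x̄ + K·y = [-3/23, -21/23]
step 0: P' = (I − K·H)·P̄ = [557/115 -11/115; -11/115 38/115]
step 1: x̄ = F·x = [24/23, -60/23]
step 1: P̄ = F·P·Fᵀ + Q = [918/115 93/23; 93/23 216/23]
step 1: y = z − H·x̄ = [157/23]
step 1: S = H·P̄·Hᵀ + R = [2013/23]
step 1: K = P̄·Hᵀ·S⁻¹ = [93/671; 216/671]
step 1: x' = x̄ + K·y = [1335/671, -276/671]
step 1: P' = (I − K·H)·P̄ = [21141/3355 93/671; 93/671 216/671]

step 0: x' = [-3/23, -21/23], P' = [557/115 -11/115; -11/115 38/115]
step 1: x' = [1335/671, -276/671], P' = [21141/3355 93/671; 93/671 216/671]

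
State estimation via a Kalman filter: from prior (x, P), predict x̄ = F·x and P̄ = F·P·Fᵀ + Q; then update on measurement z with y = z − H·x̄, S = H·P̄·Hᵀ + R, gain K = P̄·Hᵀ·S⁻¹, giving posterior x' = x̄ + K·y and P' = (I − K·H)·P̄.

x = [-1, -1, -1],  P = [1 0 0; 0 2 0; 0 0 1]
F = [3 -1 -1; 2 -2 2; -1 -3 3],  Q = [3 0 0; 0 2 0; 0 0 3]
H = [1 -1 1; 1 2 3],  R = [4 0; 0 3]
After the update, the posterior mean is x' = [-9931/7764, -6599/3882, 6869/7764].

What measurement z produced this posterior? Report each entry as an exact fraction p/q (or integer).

z = [1, -2]

x̄ = F·x = [-1, -2, 1]
P̄ = F·P·Fᵀ + Q = [15 8 0; 8 18 16; 0 16 31]
S = H·P̄·Hᵀ + R = [20 64; 64 593]
K = P̄·Hᵀ·S⁻¹ = [2167/7764 43/1941; -1165/3882 364/1941; 895/7764 385/1941]
x' − x̄ = [-2167/7764, 1165/3882, -895/7764] = K·y
y = (KᵀK)⁻¹·Kᵀ·(x' − x̄) = [-1, 0]
z = y + H·x̄ = [-1, 0] + [2, -2] = [1, -2]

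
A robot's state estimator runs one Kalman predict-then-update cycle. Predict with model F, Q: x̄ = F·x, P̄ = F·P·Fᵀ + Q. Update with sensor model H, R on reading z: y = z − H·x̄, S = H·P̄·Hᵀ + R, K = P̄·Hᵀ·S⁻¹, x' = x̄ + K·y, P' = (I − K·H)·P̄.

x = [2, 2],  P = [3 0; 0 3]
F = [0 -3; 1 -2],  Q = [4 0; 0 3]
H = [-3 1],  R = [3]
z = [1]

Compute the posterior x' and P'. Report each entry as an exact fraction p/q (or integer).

x' = [-9/64, 13/16]
P' = [109/64 63/16; 63/16 45/4]

x̄ = F·x = [-6, -2]
P̄ = F·P·Fᵀ + Q = [31 18; 18 18]
y = z − H·x̄ = [-15]
S = H·P̄·Hᵀ + R = [192]
K = P̄·Hᵀ·S⁻¹ = [-25/64; -3/16]
x' = x̄ + K·y = [-9/64, 13/16]
P' = (I − K·H)·P̄ = [109/64 63/16; 63/16 45/4]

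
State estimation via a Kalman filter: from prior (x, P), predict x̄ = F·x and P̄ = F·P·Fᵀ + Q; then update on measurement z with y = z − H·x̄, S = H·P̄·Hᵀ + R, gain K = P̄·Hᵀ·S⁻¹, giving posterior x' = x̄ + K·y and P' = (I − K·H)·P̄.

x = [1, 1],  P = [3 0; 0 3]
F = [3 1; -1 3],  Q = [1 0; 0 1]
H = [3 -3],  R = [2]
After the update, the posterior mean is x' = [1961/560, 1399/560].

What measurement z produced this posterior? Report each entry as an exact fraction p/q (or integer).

x̄ = F·x = [4, 2]
P̄ = F·P·Fᵀ + Q = [31 0; 0 31]
S = H·P̄·Hᵀ + R = [560]
K = P̄·Hᵀ·S⁻¹ = [93/560; -93/560]
x' − x̄ = [-279/560, 279/560] = K·y
y = (KᵀK)⁻¹·Kᵀ·(x' − x̄) = [-3]
z = y + H·x̄ = [-3] + [6] = [3]

z = [3]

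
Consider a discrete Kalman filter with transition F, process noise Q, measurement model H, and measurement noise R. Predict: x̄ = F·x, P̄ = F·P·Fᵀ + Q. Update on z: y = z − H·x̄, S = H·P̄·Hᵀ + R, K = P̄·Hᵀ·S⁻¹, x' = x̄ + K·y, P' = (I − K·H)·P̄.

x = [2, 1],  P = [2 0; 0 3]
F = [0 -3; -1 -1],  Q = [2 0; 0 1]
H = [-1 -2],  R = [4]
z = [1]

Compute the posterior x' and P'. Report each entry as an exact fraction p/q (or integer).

x' = [97/93, -37/31]
P' = [488/93 -50/31; -50/31 39/31]

x̄ = F·x = [-3, -3]
P̄ = F·P·Fᵀ + Q = [29 9; 9 6]
y = z − H·x̄ = [-8]
S = H·P̄·Hᵀ + R = [93]
K = P̄·Hᵀ·S⁻¹ = [-47/93; -7/31]
x' = x̄ + K·y = [97/93, -37/31]
P' = (I − K·H)·P̄ = [488/93 -50/31; -50/31 39/31]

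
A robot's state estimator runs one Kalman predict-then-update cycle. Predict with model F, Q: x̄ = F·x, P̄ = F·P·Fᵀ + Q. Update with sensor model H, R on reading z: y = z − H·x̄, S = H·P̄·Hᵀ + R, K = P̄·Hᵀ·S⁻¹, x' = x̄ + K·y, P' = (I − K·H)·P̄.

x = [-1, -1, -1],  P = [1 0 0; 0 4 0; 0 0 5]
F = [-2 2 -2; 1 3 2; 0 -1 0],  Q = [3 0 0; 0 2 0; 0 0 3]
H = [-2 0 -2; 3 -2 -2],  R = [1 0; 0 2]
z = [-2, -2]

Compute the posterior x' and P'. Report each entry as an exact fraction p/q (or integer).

x̄ = F·x = [2, -6, 1]
P̄ = F·P·Fᵀ + Q = [43 2 -8; 2 59 -12; -8 -12 7]
y = z − H·x̄ = [4, -18]
S = H·P̄·Hᵀ + R = [137 -254; -254 629]
K = P̄·Hᵀ·S⁻¹ = [-8216/21657 1537/21657; -9772/21657 -6976/21657; -766/7219 -470/7219]
x' = x̄ + K·y = [-17216/21657, -43462/21657, 12615/7219]
P' = (I − K·H)·P̄ = [139414/21657 342890/21657 -45102/7219; 342890/21657 859315/21657 -112668/7219; -45102/7219 -112668/7219 45485/7219]

x' = [-17216/21657, -43462/21657, 12615/7219]
P' = [139414/21657 342890/21657 -45102/7219; 342890/21657 859315/21657 -112668/7219; -45102/7219 -112668/7219 45485/7219]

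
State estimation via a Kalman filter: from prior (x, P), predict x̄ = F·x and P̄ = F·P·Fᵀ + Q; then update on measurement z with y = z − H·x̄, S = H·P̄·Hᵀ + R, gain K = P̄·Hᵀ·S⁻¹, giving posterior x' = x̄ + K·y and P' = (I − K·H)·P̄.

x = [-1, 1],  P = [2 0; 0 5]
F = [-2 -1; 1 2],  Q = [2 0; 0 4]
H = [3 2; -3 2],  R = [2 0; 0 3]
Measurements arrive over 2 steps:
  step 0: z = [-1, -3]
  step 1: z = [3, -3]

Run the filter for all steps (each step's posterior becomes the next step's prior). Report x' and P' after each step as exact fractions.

step 0: x' = [10331/28969, -27459/28969], P' = [3970/28969 -1248/28969; -1248/28969 8886/28969]
step 1: x' = [30215291/31329071, -2725041/31329071], P' = [4136816/31329071 -1229520/31329071; -1229520/31329071 9234474/31329071]

step 0: x̄ = F·x = [1, 1]
step 0: P̄ = F·P·Fᵀ + Q = [15 -14; -14 26]
step 0: y = z − H·x̄ = [-6, -2]
step 0: S = H·P̄·Hᵀ + R = [73 -31; -31 410]
step 0: K = P̄·Hᵀ·S⁻¹ = [4707/28969 -4802/28969; 7014/28969 7172/28969]
step 0: x' = x̄ + K·y = [10331/28969, -27459/28969]
step 0: P' = (I − K·H)·P̄ = [3970/28969 -1248/28969; -1248/28969 8886/28969]
step 1: x̄ = F·x = [6797/28969, -44587/28969]
step 1: P̄ = F·P·Fᵀ + Q = [77712/28969 -19472/28969; -19472/28969 150398/28969]
step 1: y = z − H·x̄ = [155690/28969, 22658/28969]
step 1: S = H·P̄·Hᵀ + R = [1125274/28969 -97816/28969; -97816/28969 1621571/28969]
step 1: K = P̄·Hᵀ·S⁻¹ = [4975704/31329071 -4956496/31329071; 7390194/31329071 7385836/31329071]
step 1: x' = x̄ + K·y = [30215291/31329071, -2725041/31329071]
step 1: P' = (I − K·H)·P̄ = [4136816/31329071 -1229520/31329071; -1229520/31329071 9234474/31329071]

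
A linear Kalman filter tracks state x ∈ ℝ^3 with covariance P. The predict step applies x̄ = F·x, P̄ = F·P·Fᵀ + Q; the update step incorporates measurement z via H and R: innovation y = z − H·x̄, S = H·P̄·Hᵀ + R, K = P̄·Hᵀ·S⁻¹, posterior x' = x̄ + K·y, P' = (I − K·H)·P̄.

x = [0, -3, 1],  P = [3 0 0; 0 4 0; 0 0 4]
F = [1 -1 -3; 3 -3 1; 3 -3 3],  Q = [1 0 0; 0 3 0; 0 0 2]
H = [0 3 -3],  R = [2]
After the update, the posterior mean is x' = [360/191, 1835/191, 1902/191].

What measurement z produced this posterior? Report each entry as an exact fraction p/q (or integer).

z = [-1]

x̄ = F·x = [0, 10, 12]
P̄ = F·P·Fᵀ + Q = [44 9 -15; 9 70 75; -15 75 101]
S = H·P̄·Hᵀ + R = [191]
K = P̄·Hᵀ·S⁻¹ = [72/191; -15/191; -78/191]
x' − x̄ = [360/191, -75/191, -390/191] = K·y
y = (KᵀK)⁻¹·Kᵀ·(x' − x̄) = [5]
z = y + H·x̄ = [5] + [-6] = [-1]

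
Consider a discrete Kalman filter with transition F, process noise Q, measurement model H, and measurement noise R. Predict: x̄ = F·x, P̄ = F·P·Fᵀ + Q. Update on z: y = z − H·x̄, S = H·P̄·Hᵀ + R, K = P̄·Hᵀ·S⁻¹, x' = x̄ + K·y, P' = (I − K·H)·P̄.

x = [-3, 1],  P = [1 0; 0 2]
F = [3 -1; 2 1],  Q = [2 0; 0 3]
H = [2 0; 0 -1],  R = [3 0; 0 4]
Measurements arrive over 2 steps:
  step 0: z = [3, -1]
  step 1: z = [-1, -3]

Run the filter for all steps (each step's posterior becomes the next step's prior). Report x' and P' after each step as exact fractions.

step 0: x̄ = F·x = [-10, -5]
step 0: P̄ = F·P·Fᵀ + Q = [13 4; 4 9]
step 0: y = z − H·x̄ = [23, -6]
step 0: S = H·P̄·Hᵀ + R = [55 -8; -8 13]
step 0: K = P̄·Hᵀ·S⁻¹ = [102/217 -4/217; 32/651 -431/651]
step 0: x' = x̄ + K·y = [200/217, 67/651]
step 0: P' = (I − K·H)·P̄ = [153/217 16/217; 16/217 1724/651]
step 1: x̄ = F·x = [1733/651, 181/93]
step 1: P̄ = F·P·Fᵀ + Q = [6869/651 154/93; 154/93 815/93]
step 1: y = z − H·x̄ = [-4117/651, -98/93]
step 1: S = H·P̄·Hᵀ + R = [29429/651 -308/93; -308/93 1187/93]
step 1: K = P̄·Hᵀ·S⁻¹ = [57258/122825 -1078/122825; 8624/368475 -250759/368475]
step 1: x' = x̄ + K·y = [-34003/122825, 308947/122825]
step 1: P' = (I − K·H)·P̄ = [85887/122825 4312/122825; 4312/122825 1003036/368475]

step 0: x' = [200/217, 67/651], P' = [153/217 16/217; 16/217 1724/651]
step 1: x' = [-34003/122825, 308947/122825], P' = [85887/122825 4312/122825; 4312/122825 1003036/368475]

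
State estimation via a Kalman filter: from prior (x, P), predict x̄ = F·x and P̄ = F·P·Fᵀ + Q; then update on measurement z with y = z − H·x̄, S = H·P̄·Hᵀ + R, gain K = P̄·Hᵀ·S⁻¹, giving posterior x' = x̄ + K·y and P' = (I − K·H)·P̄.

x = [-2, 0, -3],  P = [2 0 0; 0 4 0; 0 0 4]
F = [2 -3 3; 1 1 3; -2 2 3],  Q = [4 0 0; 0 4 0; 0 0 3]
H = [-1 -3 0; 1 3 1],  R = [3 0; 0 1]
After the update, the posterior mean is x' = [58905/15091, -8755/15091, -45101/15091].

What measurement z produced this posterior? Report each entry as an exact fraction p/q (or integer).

x̄ = F·x = [-13, -11, -5]
P̄ = F·P·Fᵀ + Q = [84 28 4; 28 46 40; 4 40 63]
S = H·P̄·Hᵀ + R = [669 -790; -790 978]
K = P̄·Hᵀ·S⁻¹ = [-14212/15091 -8826/15091; 196/15091 3337/15091; 13229/15091 27143/30182]
x' − x̄ = [255088/15091, 157246/15091, 30354/15091] = K·y
y = (KᵀK)⁻¹·Kᵀ·(x' − x̄) = [-49, 50]
z = y + H·x̄ = [-49, 50] + [46, -51] = [-3, -1]

z = [-3, -1]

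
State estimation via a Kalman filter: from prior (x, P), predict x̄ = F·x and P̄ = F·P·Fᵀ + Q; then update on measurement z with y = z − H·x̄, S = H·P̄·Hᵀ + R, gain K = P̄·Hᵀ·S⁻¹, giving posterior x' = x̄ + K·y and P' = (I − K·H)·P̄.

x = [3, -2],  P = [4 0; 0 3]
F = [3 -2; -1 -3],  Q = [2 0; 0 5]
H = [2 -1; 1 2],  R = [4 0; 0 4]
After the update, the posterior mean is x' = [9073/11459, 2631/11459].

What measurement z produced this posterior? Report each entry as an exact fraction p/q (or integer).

x̄ = F·x = [13, 3]
P̄ = F·P·Fᵀ + Q = [50 6; 6 36]
S = H·P̄·Hᵀ + R = [216 46; 46 222]
K = P̄·Hᵀ·S⁻¹ = [4504/11459 2267/11459; -2229/11459 4488/11459]
x' − x̄ = [-139894/11459, -31746/11459] = K·y
y = (KᵀK)⁻¹·Kᵀ·(x' − x̄) = [-22, -18]
z = y + H·x̄ = [-22, -18] + [23, 19] = [1, 1]

z = [1, 1]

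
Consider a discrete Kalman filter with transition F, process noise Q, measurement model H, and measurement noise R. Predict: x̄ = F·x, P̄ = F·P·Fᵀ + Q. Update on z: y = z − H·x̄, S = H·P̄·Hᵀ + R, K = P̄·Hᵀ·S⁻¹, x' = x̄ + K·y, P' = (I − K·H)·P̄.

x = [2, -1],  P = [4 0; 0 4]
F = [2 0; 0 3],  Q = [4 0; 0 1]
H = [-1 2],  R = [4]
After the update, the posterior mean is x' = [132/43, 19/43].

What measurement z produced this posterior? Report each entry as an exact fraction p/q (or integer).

x̄ = F·x = [4, -3]
P̄ = F·P·Fᵀ + Q = [20 0; 0 37]
S = H·P̄·Hᵀ + R = [172]
K = P̄·Hᵀ·S⁻¹ = [-5/43; 37/86]
x' − x̄ = [-40/43, 148/43] = K·y
y = (KᵀK)⁻¹·Kᵀ·(x' − x̄) = [8]
z = y + H·x̄ = [8] + [-10] = [-2]

z = [-2]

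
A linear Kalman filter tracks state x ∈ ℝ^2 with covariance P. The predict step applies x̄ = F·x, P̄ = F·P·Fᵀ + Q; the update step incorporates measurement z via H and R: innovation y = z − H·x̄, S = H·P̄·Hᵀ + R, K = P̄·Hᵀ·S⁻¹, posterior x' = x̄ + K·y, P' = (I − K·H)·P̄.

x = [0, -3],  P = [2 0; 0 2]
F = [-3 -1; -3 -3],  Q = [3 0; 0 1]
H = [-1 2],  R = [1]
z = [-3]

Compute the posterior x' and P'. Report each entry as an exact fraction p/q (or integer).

x̄ = F·x = [3, 9]
P̄ = F·P·Fᵀ + Q = [23 24; 24 37]
y = z − H·x̄ = [-18]
S = H·P̄·Hᵀ + R = [76]
K = P̄·Hᵀ·S⁻¹ = [25/76; 25/38]
x' = x̄ + K·y = [-111/38, -54/19]
P' = (I − K·H)·P̄ = [1123/76 287/38; 287/38 78/19]

x' = [-111/38, -54/19]
P' = [1123/76 287/38; 287/38 78/19]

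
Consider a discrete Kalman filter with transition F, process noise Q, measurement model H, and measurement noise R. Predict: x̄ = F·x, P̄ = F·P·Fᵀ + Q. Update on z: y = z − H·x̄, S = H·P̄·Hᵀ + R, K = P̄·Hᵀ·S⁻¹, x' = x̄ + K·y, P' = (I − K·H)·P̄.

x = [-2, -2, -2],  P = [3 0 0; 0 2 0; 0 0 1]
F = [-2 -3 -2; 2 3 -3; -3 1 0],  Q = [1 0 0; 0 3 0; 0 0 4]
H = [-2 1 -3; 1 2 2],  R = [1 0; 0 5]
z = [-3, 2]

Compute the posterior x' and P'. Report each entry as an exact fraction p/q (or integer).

x̄ = F·x = [14, -4, 4]
P̄ = F·P·Fᵀ + Q = [35 -24 12; -24 42 -12; 12 -12 33]
y = z − H·x̄ = [41, -12]
S = H·P̄·Hᵀ + R = [792 -148; -148 196]
K = P̄·Hᵀ·S⁻¹ = [-5963/33332 -658/8333; 3753/16666 5895/16666; -4617/33332 5697/33332]
x' = x̄ + K·y = [253749/33332, 16469/16666, -124333/33332]
P' = (I − K·H)·P̄ = [210191/16666 23061/16666 -262893/33332; 23061/16666 7437/8333 -11667/16666; -262893/33332 -11667/16666 169023/33332]

x' = [253749/33332, 16469/16666, -124333/33332]
P' = [210191/16666 23061/16666 -262893/33332; 23061/16666 7437/8333 -11667/16666; -262893/33332 -11667/16666 169023/33332]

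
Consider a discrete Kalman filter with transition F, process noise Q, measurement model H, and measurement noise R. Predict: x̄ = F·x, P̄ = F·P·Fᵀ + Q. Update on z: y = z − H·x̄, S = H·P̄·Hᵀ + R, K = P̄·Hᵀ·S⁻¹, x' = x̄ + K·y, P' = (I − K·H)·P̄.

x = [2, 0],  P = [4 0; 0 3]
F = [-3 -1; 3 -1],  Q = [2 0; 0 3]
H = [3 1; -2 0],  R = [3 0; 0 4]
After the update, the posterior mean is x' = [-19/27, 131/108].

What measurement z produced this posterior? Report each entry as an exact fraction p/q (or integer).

z = [-1, 1]

x̄ = F·x = [-6, 6]
P̄ = F·P·Fᵀ + Q = [41 -33; -33 42]
S = H·P̄·Hᵀ + R = [216 -180; -180 168]
K = P̄·Hᵀ·S⁻¹ = [5/54 -7/18; 16/27 37/36]
x' − x̄ = [143/27, -517/108] = K·y
y = (KᵀK)⁻¹·Kᵀ·(x' − x̄) = [11, -11]
z = y + H·x̄ = [11, -11] + [-12, 12] = [-1, 1]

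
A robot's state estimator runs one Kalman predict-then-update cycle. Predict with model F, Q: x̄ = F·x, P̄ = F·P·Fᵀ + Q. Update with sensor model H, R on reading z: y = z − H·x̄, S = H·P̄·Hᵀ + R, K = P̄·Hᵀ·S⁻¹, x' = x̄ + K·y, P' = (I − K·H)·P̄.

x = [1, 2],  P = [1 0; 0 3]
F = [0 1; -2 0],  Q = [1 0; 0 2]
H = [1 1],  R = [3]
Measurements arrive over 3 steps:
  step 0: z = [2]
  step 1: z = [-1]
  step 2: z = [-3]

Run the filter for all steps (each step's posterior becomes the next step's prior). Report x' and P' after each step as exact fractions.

step 0: x' = [34/13, -14/13], P' = [36/13 -24/13; -24/13 42/13]
step 1: x' = [53/120, -121/60], P' = [707/360 -199/180; -199/180 263/90]
step 2: x' = [-1301/636, -299/318], P' = [683/318 -407/318; -407/318 475/159]

step 0: x̄ = F·x = [2, -2]
step 0: P̄ = F·P·Fᵀ + Q = [4 0; 0 6]
step 0: y = z − H·x̄ = [2]
step 0: S = H·P̄·Hᵀ + R = [13]
step 0: K = P̄·Hᵀ·S⁻¹ = [4/13; 6/13]
step 0: x' = x̄ + K·y = [34/13, -14/13]
step 0: P' = (I − K·H)·P̄ = [36/13 -24/13; -24/13 42/13]
step 1: x̄ = F·x = [-14/13, -68/13]
step 1: P̄ = F·P·Fᵀ + Q = [55/13 48/13; 48/13 170/13]
step 1: y = z − H·x̄ = [69/13]
step 1: S = H·P̄·Hᵀ + R = [360/13]
step 1: K = P̄·Hᵀ·S⁻¹ = [103/360; 109/180]
step 1: x' = x̄ + K·y = [53/120, -121/60]
step 1: P' = (I − K·H)·P̄ = [707/360 -199/180; -199/180 263/90]
step 2: x̄ = F·x = [-121/60, -53/60]
step 2: P̄ = F·P·Fᵀ + Q = [353/90 199/90; 199/90 887/90]
step 2: y = z − H·x̄ = [-1/10]
step 2: S = H·P̄·Hᵀ + R = [106/5]
step 2: K = P̄·Hᵀ·S⁻¹ = [46/159; 181/318]
step 2: x' = x̄ + K·y = [-1301/636, -299/318]
step 2: P' = (I − K·H)·P̄ = [683/318 -407/318; -407/318 475/159]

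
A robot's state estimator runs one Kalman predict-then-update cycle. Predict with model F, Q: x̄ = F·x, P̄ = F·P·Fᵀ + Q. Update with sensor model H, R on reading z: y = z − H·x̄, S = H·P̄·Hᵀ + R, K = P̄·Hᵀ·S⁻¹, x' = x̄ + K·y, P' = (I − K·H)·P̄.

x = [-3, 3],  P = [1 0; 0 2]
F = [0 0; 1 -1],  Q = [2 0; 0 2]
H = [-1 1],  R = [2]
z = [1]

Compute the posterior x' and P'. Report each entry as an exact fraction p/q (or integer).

x' = [-14/9, -19/9]
P' = [14/9 10/9; 10/9 20/9]

x̄ = F·x = [0, -6]
P̄ = F·P·Fᵀ + Q = [2 0; 0 5]
y = z − H·x̄ = [7]
S = H·P̄·Hᵀ + R = [9]
K = P̄·Hᵀ·S⁻¹ = [-2/9; 5/9]
x' = x̄ + K·y = [-14/9, -19/9]
P' = (I − K·H)·P̄ = [14/9 10/9; 10/9 20/9]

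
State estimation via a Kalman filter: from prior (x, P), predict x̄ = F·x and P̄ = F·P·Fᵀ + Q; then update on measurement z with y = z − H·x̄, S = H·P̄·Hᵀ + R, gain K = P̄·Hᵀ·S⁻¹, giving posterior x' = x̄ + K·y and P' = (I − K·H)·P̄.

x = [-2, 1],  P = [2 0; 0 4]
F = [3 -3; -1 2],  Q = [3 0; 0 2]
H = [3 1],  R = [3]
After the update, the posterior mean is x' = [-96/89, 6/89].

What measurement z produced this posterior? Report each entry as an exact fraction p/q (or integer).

x̄ = F·x = [-9, 4]
P̄ = F·P·Fᵀ + Q = [57 -30; -30 20]
S = H·P̄·Hᵀ + R = [356]
K = P̄·Hᵀ·S⁻¹ = [141/356; -35/178]
x' − x̄ = [705/89, -350/89] = K·y
y = (KᵀK)⁻¹·Kᵀ·(x' − x̄) = [20]
z = y + H·x̄ = [20] + [-23] = [-3]

z = [-3]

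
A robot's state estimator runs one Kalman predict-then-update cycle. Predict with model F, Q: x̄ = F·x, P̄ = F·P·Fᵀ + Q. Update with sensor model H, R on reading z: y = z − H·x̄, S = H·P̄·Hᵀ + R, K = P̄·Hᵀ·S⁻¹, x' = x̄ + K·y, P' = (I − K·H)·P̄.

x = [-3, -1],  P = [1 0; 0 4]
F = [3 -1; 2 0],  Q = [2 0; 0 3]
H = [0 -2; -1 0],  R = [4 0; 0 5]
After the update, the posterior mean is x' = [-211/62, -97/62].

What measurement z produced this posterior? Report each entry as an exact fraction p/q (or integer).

z = [2, 3]

x̄ = F·x = [-8, -6]
P̄ = F·P·Fᵀ + Q = [15 6; 6 7]
S = H·P̄·Hᵀ + R = [32 12; 12 20]
K = P̄·Hᵀ·S⁻¹ = [-15/124 -21/31; -13/31 -3/62]
x' − x̄ = [285/62, 275/62] = K·y
y = (KᵀK)⁻¹·Kᵀ·(x' − x̄) = [-10, -5]
z = y + H·x̄ = [-10, -5] + [12, 8] = [2, 3]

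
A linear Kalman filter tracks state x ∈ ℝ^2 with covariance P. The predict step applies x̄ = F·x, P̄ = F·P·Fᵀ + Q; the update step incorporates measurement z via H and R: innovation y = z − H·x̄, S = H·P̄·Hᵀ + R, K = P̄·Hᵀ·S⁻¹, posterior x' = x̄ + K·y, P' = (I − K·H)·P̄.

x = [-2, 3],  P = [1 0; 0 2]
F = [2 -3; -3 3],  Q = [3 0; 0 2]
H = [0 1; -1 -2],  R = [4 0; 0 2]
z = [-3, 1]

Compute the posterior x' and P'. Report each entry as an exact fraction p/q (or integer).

x̄ = F·x = [-13, 15]
P̄ = F·P·Fᵀ + Q = [25 -24; -24 29]
y = z − H·x̄ = [-18, 18]
S = H·P̄·Hᵀ + R = [33 -34; -34 47]
K = P̄·Hᵀ·S⁻¹ = [-346/395 -57/395; 207/395 -136/395]
x' = x̄ + K·y = [67/395, -249/395]
P' = (I − K·H)·P̄ = [2882/395 -1384/395; -1384/395 828/395]

x' = [67/395, -249/395]
P' = [2882/395 -1384/395; -1384/395 828/395]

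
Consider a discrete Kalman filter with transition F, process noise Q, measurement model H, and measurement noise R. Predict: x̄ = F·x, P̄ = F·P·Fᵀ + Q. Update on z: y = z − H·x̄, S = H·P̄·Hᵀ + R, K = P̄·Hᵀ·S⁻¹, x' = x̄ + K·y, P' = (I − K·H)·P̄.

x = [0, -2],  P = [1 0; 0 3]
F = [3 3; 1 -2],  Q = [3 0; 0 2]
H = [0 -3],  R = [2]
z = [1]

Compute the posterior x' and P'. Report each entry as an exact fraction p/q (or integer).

x' = [-237/137, -37/137]
P' = [3318/137 -30/137; -30/137 30/137]

x̄ = F·x = [-6, 4]
P̄ = F·P·Fᵀ + Q = [39 -15; -15 15]
y = z − H·x̄ = [13]
S = H·P̄·Hᵀ + R = [137]
K = P̄·Hᵀ·S⁻¹ = [45/137; -45/137]
x' = x̄ + K·y = [-237/137, -37/137]
P' = (I − K·H)·P̄ = [3318/137 -30/137; -30/137 30/137]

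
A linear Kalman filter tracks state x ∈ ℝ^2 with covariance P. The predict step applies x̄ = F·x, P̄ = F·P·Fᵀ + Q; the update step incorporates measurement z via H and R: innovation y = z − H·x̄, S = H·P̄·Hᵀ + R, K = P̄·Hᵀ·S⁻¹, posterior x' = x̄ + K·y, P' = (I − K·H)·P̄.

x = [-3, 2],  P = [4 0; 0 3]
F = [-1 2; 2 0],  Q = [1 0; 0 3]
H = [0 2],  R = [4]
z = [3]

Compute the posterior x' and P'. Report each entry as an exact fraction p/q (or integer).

x' = [4, 9/8]
P' = [69/5 -2/5; -2/5 19/20]

x̄ = F·x = [7, -6]
P̄ = F·P·Fᵀ + Q = [17 -8; -8 19]
y = z − H·x̄ = [15]
S = H·P̄·Hᵀ + R = [80]
K = P̄·Hᵀ·S⁻¹ = [-1/5; 19/40]
x' = x̄ + K·y = [4, 9/8]
P' = (I − K·H)·P̄ = [69/5 -2/5; -2/5 19/20]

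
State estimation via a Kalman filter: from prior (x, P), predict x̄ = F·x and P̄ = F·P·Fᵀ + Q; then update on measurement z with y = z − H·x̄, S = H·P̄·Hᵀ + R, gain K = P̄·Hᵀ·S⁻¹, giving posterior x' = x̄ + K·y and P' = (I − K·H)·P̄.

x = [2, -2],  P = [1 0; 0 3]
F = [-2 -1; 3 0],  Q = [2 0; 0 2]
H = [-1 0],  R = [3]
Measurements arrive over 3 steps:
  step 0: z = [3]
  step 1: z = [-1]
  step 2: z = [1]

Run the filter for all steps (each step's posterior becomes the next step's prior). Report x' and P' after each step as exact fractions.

step 0: x̄ = F·x = [-2, 6]
step 0: P̄ = F·P·Fᵀ + Q = [9 -6; -6 11]
step 0: y = z − H·x̄ = [1]
step 0: S = H·P̄·Hᵀ + R = [12]
step 0: K = P̄·Hᵀ·S⁻¹ = [-3/4; 1/2]
step 0: x' = x̄ + K·y = [-11/4, 13/2]
step 0: P' = (I − K·H)·P̄ = [9/4 -3/2; -3/2 8]
step 1: x̄ = F·x = [-1, -33/4]
step 1: P̄ = F·P·Fᵀ + Q = [13 -9; -9 89/4]
step 1: y = z − H·x̄ = [-2]
step 1: S = H·P̄·Hᵀ + R = [16]
step 1: K = P̄·Hᵀ·S⁻¹ = [-13/16; 9/16]
step 1: x' = x̄ + K·y = [5/8, -75/8]
step 1: P' = (I − K·H)·P̄ = [39/16 -27/16; -27/16 275/16]
step 2: x̄ = F·x = [65/8, 15/8]
step 2: P̄ = F·P·Fᵀ + Q = [355/16 -153/16; -153/16 383/16]
step 2: y = z − H·x̄ = [73/8]
step 2: S = H·P̄·Hᵀ + R = [403/16]
step 2: K = P̄·Hᵀ·S⁻¹ = [-355/403; 153/403]
step 2: x' = x̄ + K·y = [35/403, 8607/1612]
step 2: P' = (I − K·H)·P̄ = [1065/403 -459/403; -459/403 32735/1612]

step 0: x' = [-11/4, 13/2], P' = [9/4 -3/2; -3/2 8]
step 1: x' = [5/8, -75/8], P' = [39/16 -27/16; -27/16 275/16]
step 2: x' = [35/403, 8607/1612], P' = [1065/403 -459/403; -459/403 32735/1612]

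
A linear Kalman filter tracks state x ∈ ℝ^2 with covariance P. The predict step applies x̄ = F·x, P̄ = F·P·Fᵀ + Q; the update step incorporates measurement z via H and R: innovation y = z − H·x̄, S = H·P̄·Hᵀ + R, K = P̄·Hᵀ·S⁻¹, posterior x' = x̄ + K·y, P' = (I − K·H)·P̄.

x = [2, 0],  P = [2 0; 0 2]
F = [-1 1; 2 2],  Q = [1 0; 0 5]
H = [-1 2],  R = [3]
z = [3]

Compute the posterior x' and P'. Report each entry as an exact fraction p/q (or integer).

x' = [-149/92, 37/46]
P' = [435/92 105/46; 105/46 42/23]

x̄ = F·x = [-2, 4]
P̄ = F·P·Fᵀ + Q = [5 0; 0 21]
y = z − H·x̄ = [-7]
S = H·P̄·Hᵀ + R = [92]
K = P̄·Hᵀ·S⁻¹ = [-5/92; 21/46]
x' = x̄ + K·y = [-149/92, 37/46]
P' = (I − K·H)·P̄ = [435/92 105/46; 105/46 42/23]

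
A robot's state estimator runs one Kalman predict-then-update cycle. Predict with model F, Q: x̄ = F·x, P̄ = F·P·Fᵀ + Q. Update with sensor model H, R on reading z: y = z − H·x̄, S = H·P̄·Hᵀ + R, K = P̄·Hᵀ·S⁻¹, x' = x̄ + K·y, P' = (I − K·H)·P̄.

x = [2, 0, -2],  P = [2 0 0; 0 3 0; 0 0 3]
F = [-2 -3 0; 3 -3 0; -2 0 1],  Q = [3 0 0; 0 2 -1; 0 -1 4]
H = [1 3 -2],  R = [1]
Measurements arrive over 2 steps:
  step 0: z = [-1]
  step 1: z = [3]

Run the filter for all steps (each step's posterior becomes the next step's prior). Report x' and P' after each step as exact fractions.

step 0: x' = [-4753/736, -249/368, -2769/736], P' = [23479/736 -577/368 9975/736; -577/368 367/184 767/368; 9975/736 767/368 7319/736]
step 1: x' = [22227656/3057815, -2668964/3057815, 2545148/3057815], P' = [177156346/3057815 -44909344/3057815 21415153/3057815; -44909344/3057815 14431941/3057815 -1238022/3057815; 21415153/3057815 -1238022/3057815 9068419/3057815]

step 0: x̄ = F·x = [-4, 6, -6]
step 0: P̄ = F·P·Fᵀ + Q = [38 15 8; 15 47 -13; 8 -13 15]
step 0: y = z − H·x̄ = [-27]
step 0: S = H·P̄·Hᵀ + R = [736]
step 0: K = P̄·Hᵀ·S⁻¹ = [67/736; 91/368; -61/736]
step 0: x' = x̄ + K·y = [-4753/736, -249/368, -2769/736]
step 0: P' = (I − K·H)·P̄ = [23479/736 -577/368 9975/736; -577/368 367/184 767/368; 9975/736 767/368 7319/736]
step 1: x̄ = F·x = [1375/92, -555/32, 6737/736]
step 1: P̄ = F·P·Fᵀ + Q = [2984/23 -675/4 7805/92; -675/4 10729/32 -5357/32; 7805/92 -5357/32 64279/736]
step 1: y = z − H·x̄ = [42977/736]
step 1: S = H·P̄·Hᵀ + R = [3057815/736]
step 1: K = P̄·Hᵀ·S⁻¹ = [-401992/3057815; 862523/3057815; -435751/3057815]
step 1: x' = x̄ + K·y = [22227656/3057815, -2668964/3057815, 2545148/3057815]
step 1: P' = (I − K·H)·P̄ = [177156346/3057815 -44909344/3057815 21415153/3057815; -44909344/3057815 14431941/3057815 -1238022/3057815; 21415153/3057815 -1238022/3057815 9068419/3057815]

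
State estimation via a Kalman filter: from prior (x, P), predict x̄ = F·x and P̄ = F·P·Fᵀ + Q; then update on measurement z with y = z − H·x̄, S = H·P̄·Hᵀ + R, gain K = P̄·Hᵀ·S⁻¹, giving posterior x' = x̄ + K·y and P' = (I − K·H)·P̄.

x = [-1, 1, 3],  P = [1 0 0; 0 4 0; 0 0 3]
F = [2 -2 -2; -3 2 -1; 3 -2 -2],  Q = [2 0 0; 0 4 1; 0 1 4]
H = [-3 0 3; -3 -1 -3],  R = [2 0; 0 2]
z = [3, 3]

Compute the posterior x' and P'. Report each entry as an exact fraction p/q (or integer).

x̄ = F·x = [-10, 2, -11]
P̄ = F·P·Fᵀ + Q = [34 -16 34; -16 32 -18; 34 -18 41]
y = z − H·x̄ = [6, -58]
S = H·P̄·Hᵀ + R = [65 -57; -57 1117]
K = P̄·Hᵀ·S⁻¹ = [-2679/17339 -3055/17339; -678/17339 1052/17339; 5829/34678 -6129/34678]
x' = x̄ + K·y = [-12274/17339, -30406/17339, 4499/17339]
P' = (I − K·H)·P̄ = [15186/17339 -79648/17339 13400/17339; -79648/17339 477140/17339 -80100/17339; 13400/17339 -80100/17339 15343/17339]

x' = [-12274/17339, -30406/17339, 4499/17339]
P' = [15186/17339 -79648/17339 13400/17339; -79648/17339 477140/17339 -80100/17339; 13400/17339 -80100/17339 15343/17339]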